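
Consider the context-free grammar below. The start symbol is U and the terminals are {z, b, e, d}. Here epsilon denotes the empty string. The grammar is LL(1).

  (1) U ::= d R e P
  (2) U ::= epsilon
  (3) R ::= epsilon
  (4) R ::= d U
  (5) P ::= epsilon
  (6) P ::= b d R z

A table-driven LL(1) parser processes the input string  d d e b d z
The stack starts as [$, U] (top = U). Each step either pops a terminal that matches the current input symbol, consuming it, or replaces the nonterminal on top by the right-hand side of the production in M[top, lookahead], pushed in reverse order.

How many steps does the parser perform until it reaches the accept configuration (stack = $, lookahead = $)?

11

      Stack      Input          Action
   1  $ U        d d e b d z $  expand U ::= d R e P
   2  $ P e R d  d d e b d z $  match d
   3  $ P e R    d e b d z $    expand R ::= d U
   4  $ P e U d  d e b d z $    match d
   5  $ P e U    e b d z $      expand U ::= epsilon
   6  $ P e      e b d z $      match e
   7  $ P        b d z $        expand P ::= b d R z
   8  $ z R d b  b d z $        match b
   9  $ z R d    d z $          match d
  10  $ z R      z $            expand R ::= epsilon
  11  $ z        z $            match z
Accept reached after 11 steps.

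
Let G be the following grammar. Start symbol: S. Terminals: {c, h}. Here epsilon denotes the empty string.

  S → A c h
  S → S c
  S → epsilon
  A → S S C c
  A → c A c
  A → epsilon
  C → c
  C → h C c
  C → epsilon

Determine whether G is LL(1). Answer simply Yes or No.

No

FIRST(S) = {epsilon, c, h}
FIRST(A) = {epsilon, c, h}
FIRST(C) = {epsilon, c, h}
FOLLOW(S) = {$, c, h}
FOLLOW(A) = {c}
FOLLOW(C) = {c}
Cell M[A, c] receives both A → S S C c and A → c A c and A → epsilon — the grammar is not LL(1).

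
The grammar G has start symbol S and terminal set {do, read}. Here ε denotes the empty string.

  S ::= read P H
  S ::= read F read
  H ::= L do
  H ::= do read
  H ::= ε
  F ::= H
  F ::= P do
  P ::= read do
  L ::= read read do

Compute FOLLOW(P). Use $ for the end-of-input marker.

FIRST(S) = {read}
FIRST(P) = {read}
FIRST(L) = {read}
FIRST(H) = {ε, do, read}  (via L do)
FIRST(F) = {ε, do, read}  (via H, P do)
FOLLOW(S) includes $ since S is the start symbol.
FOLLOW(S): S appears on no right-hand side. Thus FOLLOW(S) = {$}.
FOLLOW(F): in S::=read F read, F is followed by read with FIRST {read}. Thus FOLLOW(F) = {read}.
FOLLOW(H): in S::=read P H, the suffix after H is empty, so FOLLOW(H) ⊇ FOLLOW(S) = {$}; in F::=H, the suffix after H is empty, so FOLLOW(H) ⊇ FOLLOW(F) = {read}. Thus FOLLOW(H) = {$, read}.
FOLLOW(P): in S::=read P H, P is followed by H with FIRST {ε, do, read}; in S::=read P H, the suffix after P is nullable, so FOLLOW(P) ⊇ FOLLOW(S) = {$}; in F::=P do, P is followed by do with FIRST {do}. Thus FOLLOW(P) = {$, do, read}.
FOLLOW(L): in H::=L do, L is followed by do with FIRST {do}. Thus FOLLOW(L) = {do}.

{$, do, read}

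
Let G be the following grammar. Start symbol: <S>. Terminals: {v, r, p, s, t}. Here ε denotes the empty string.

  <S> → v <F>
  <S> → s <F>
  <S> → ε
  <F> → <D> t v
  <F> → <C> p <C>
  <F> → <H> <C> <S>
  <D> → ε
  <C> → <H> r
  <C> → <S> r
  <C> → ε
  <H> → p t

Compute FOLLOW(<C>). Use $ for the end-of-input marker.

FIRST(<S>): from <S>→v <F> we get {v}; from <S>→s <F> we get {s}; from <S>→ε we get {ε}. So FIRST(<S>) = {ε, s, v}.
FIRST(<D>): from <D>→ε we get {ε}. So FIRST(<D>) = {ε}.
FIRST(<H>): from <H>→p t we get {p}. So FIRST(<H>) = {p}.
FIRST(<C>): from <C>→<H> r we get {p}; from <C>→<S> r we get {r, s, v}; from <C>→ε we get {ε}. So FIRST(<C>) = {ε, p, r, s, v}.
FIRST(<F>): from <F>→<D> t v we get {t}; from <F>→<C> p <C> we get {p, r, s, v}; from <F>→<H> <C> <S> we get {p}. So FIRST(<F>) = {p, r, s, t, v}.
FOLLOW(<S>) includes $ since <S> is the start symbol.
FOLLOW(<D>): in <F>→<D> t v, <D> is followed by t v with FIRST {t}. Thus FOLLOW(<D>) = {t}.
FOLLOW(<S>): in <F>→<H> <C> <S>, the suffix after <S> is empty, so FOLLOW(<S>) ⊇ FOLLOW(<F>) = {$, r}; in <C>→<S> r, <S> is followed by r with FIRST {r}. Thus FOLLOW(<S>) = {$, r}.
FOLLOW(<F>): in <S>→v <F>, the suffix after <F> is empty, so FOLLOW(<F>) ⊇ FOLLOW(<S>) = {$, r}; in <S>→s <F>, the suffix after <F> is empty, so FOLLOW(<F>) ⊇ FOLLOW(<S>) = {$, r}. Thus FOLLOW(<F>) = {$, r}.
FOLLOW(<C>): in <F>→<C> p <C> (occurrence 1), <C> is followed by p <C> with FIRST {p}; in <F>→<C> p <C> (occurrence 2), the suffix after <C> is empty, so FOLLOW(<C>) ⊇ FOLLOW(<F>) = {$, r}; in <F>→<H> <C> <S>, <C> is followed by <S> with FIRST {ε, s, v}; in <F>→<H> <C> <S>, the suffix after <C> is nullable, so FOLLOW(<C>) ⊇ FOLLOW(<F>) = {$, r}. Thus FOLLOW(<C>) = {$, p, r, s, v}.
FOLLOW(<H>): in <F>→<H> <C> <S>, <H> is followed by <C> <S> with FIRST {ε, p, r, s, v}; in <F>→<H> <C> <S>, the suffix after <H> is nullable, so FOLLOW(<H>) ⊇ FOLLOW(<F>) = {$, r}; in <C>→<H> r, <H> is followed by r with FIRST {r}. Thus FOLLOW(<H>) = {$, p, r, s, v}.

{$, p, r, s, v}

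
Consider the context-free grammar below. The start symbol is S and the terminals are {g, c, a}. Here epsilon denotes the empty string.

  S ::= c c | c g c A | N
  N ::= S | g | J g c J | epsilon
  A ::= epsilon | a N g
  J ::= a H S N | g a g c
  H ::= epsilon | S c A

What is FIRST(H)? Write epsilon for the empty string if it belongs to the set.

{epsilon, a, c, g}

FIRST(A): from A::=epsilon we get {epsilon}; from A::=a N g we get {a}. So FIRST(A) = {epsilon, a}.
FIRST(J): from J::=a H S N we get {a}; from J::=g a g c we get {g}. So FIRST(J) = {a, g}.
FIRST(S): from S::=c c we get {c}; from S::=c g c A we get {c}; from S::=N we get {epsilon, a, c, g}. So FIRST(S) = {epsilon, a, c, g}.
FIRST(N): from N::=S we get {epsilon, a, c, g}; from N::=g we get {g}; from N::=J g c J we get {a, g}; from N::=epsilon we get {epsilon}. So FIRST(N) = {epsilon, a, c, g}.
FIRST(H): from H::=epsilon we get {epsilon}; from H::=S c A we get {a, c, g}. So FIRST(H) = {epsilon, a, c, g}.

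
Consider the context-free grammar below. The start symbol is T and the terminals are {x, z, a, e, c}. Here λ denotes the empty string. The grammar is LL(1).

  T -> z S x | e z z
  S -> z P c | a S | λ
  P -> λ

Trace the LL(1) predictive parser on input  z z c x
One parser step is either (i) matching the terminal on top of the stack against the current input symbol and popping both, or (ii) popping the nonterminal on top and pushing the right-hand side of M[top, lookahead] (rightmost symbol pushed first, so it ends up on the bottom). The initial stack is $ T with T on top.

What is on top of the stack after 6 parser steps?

x

     Stack      Input      Action
  1  $ T        z z c x $  expand T -> z S x
  2  $ x S z    z z c x $  match z
  3  $ x S      z c x $    expand S -> z P c
  4  $ x c P z  z c x $    match z
  5  $ x c P    c x $      expand P -> λ
  6  $ x c      c x $      match c
Stack after step 6: $ x (top = x).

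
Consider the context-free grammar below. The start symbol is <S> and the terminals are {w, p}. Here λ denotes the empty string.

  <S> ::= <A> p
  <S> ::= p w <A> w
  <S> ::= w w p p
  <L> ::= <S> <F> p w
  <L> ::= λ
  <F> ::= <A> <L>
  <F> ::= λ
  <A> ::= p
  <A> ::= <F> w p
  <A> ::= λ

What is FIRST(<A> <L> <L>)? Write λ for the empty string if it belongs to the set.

{λ, p, w}

FIRST(<S>): from <S>::=<A> p we get {p, w}; from <S>::=p w <A> w we get {p}; from <S>::=w w p p we get {w}. So FIRST(<S>) = {p, w}.
FIRST(<L>): from <L>::=<S> <F> p w we get {p, w}; from <L>::=λ we get {λ}. So FIRST(<L>) = {λ, p, w}.
FIRST(<F>): from <F>::=<A> <L> we get {λ, p, w}; from <F>::=λ we get {λ}. So FIRST(<F>) = {λ, p, w}.
FIRST(<A>): from <A>::=p we get {p}; from <A>::=<F> w p we get {p, w}; from <A>::=λ we get {λ}. So FIRST(<A>) = {λ, p, w}.
FIRST(<A> <L> <L>): take FIRST of each symbol in turn, carrying on past any symbol whose FIRST contains λ; result {λ, p, w}.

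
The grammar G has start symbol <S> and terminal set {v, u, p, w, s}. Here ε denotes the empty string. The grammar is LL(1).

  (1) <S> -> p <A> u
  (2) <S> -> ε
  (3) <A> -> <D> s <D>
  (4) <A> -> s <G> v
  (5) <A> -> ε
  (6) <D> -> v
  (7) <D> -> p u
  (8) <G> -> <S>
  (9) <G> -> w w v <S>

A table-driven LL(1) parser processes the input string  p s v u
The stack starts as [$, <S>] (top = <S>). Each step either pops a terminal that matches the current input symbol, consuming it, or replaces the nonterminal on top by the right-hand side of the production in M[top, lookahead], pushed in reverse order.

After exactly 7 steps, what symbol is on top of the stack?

     Stack        Input      Action
  1  $ <S>        p s v u $  expand <S> -> p <A> u
  2  $ u <A> p    p s v u $  match p
  3  $ u <A>      s v u $    expand <A> -> s <G> v
  4  $ u v <G> s  s v u $    match s
  5  $ u v <G>    v u $      expand <G> -> <S>
  6  $ u v <S>    v u $      expand <S> -> ε
  7  $ u v        v u $      match v
Stack after step 7: $ u (top = u).

u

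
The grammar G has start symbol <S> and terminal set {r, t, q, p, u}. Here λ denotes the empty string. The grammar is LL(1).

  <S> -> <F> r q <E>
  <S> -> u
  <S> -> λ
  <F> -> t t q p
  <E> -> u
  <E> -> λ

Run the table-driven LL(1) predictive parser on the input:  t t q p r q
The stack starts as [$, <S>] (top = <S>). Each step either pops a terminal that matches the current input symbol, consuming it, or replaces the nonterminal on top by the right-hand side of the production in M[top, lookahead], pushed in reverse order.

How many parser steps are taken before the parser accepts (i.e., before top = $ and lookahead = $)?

     Stack              Input          Action
  1  $ <S>              t t q p r q $  expand <S> -> <F> r q <E>
  2  $ <E> q r <F>      t t q p r q $  expand <F> -> t t q p
  3  $ <E> q r p q t t  t t q p r q $  match t
  4  $ <E> q r p q t    t q p r q $    match t
  5  $ <E> q r p q      q p r q $      match q
  6  $ <E> q r p        p r q $        match p
  7  $ <E> q r          r q $          match r
  8  $ <E> q            q $            match q
  9  $ <E>              $              expand <E> -> λ
Accept reached after 9 steps.

9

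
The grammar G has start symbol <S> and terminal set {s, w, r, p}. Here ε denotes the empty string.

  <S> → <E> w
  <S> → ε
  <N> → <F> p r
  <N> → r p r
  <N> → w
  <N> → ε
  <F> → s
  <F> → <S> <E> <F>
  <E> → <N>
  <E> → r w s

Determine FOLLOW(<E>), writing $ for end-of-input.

FIRST(<S>) = {ε, r, s, w}  (via <E> w)
FIRST(<N>) = {ε, r, s, w}  (via <F> p r)
FIRST(<E>) = {ε, r, s, w}  (via <N>)
FIRST(<F>) = {r, s, w}  (via <S> <E> <F>)
FOLLOW(<S>) includes $ since <S> is the start symbol.
FOLLOW(<S>): in <F>→<S> <E> <F>, <S> is followed by <E> <F> with FIRST {r, s, w}. Thus FOLLOW(<S>) = {$, r, s, w}.
FOLLOW(<F>): in <N>→<F> p r, <F> is followed by p r with FIRST {p}; in <F>→<S> <E> <F>, the suffix after <F> is empty (adds nothing new). Thus FOLLOW(<F>) = {p}.
FOLLOW(<E>): in <S>→<E> w, <E> is followed by w with FIRST {w}; in <F>→<S> <E> <F>, <E> is followed by <F> with FIRST {r, s, w}. Thus FOLLOW(<E>) = {r, s, w}.
FOLLOW(<N>): in <E>→<N>, the suffix after <N> is empty, so FOLLOW(<N>) ⊇ FOLLOW(<E>) = {r, s, w}. Thus FOLLOW(<N>) = {r, s, w}.

{r, s, w}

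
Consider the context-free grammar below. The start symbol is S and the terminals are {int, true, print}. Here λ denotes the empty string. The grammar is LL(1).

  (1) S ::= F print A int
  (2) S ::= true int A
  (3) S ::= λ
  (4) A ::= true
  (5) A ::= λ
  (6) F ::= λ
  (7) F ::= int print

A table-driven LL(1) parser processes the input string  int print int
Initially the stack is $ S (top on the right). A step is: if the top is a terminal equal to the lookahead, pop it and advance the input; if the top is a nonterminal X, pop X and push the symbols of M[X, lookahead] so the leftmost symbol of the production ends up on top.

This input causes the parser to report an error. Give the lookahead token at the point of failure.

int

step 1: stack=$ S  input=int print int $  — expand S ::= F print A int
step 2: stack=$ int A print F  input=int print int $  — expand F ::= int print
step 3: stack=$ int A print print int  input=int print int $  — match int
step 4: stack=$ int A print print  input=print int $  — match print
step 5: stack=$ int A print  input=int $  — error: top is terminal print but lookahead is int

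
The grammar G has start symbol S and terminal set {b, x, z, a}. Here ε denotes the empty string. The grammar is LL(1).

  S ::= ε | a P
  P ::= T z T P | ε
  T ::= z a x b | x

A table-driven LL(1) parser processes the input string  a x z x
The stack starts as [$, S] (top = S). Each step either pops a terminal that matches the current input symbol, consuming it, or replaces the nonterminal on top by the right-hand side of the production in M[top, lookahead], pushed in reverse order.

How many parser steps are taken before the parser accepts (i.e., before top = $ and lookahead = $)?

     Stack      Input      Action
  1  $ S        a x z x $  expand S ::= a P
  2  $ P a      a x z x $  match a
  3  $ P        x z x $    expand P ::= T z T P
  4  $ P T z T  x z x $    expand T ::= x
  5  $ P T z x  x z x $    match x
  6  $ P T z    z x $      match z
  7  $ P T      x $        expand T ::= x
  8  $ P x      x $        match x
  9  $ P        $          expand P ::= ε
Accept reached after 9 steps.

9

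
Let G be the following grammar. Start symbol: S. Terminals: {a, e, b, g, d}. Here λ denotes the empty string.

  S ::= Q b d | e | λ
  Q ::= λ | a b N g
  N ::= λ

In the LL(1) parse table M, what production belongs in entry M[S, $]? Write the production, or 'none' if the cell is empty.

FIRST(Q): from Q::=λ we get {λ}; from Q::=a b N g we get {a}. So FIRST(Q) = {λ, a}.
FIRST(N): from N::=λ we get {λ}. So FIRST(N) = {λ}.
FIRST(S): from S::=Q b d we get {a, b}; from S::=e we get {e}; from S::=λ we get {λ}. So FIRST(S) = {λ, a, b, e}.
FOLLOW(S) includes $ since S is the start symbol.
FOLLOW(S): S appears on no right-hand side. Thus FOLLOW(S) = {$}.
For S ::= Q b d: FIRST(Q b d) = {a, b}, so it goes in M[S, t] for t ∈ {a, b}.
For S ::= e: FIRST(e) = {e}, so it goes in M[S, t] for t ∈ {e}.
For S ::= λ: FIRST(λ) = {λ}, so it goes in M[S, t] for t ∈ {}; since λ ∈ FIRST, also for every t ∈ FOLLOW(S) = {$}.

S ::= λ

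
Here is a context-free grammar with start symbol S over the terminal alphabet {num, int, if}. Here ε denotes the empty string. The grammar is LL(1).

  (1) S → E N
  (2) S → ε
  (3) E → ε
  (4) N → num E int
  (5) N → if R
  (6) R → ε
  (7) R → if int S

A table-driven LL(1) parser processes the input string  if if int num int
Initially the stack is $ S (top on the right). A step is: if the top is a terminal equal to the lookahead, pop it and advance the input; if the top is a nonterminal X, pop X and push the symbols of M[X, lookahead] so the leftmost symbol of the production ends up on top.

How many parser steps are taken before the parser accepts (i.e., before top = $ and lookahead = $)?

13

step 1: stack=$ S  input=if if int num int $  — expand S → E N
step 2: stack=$ N E  input=if if int num int $  — expand E → ε
step 3: stack=$ N  input=if if int num int $  — expand N → if R
step 4: stack=$ R if  input=if if int num int $  — match if
step 5: stack=$ R  input=if int num int $  — expand R → if int S
step 6: stack=$ S int if  input=if int num int $  — match if
step 7: stack=$ S int  input=int num int $  — match int
step 8: stack=$ S  input=num int $  — expand S → E N
step 9: stack=$ N E  input=num int $  — expand E → ε
step 10: stack=$ N  input=num int $  — expand N → num E int
step 11: stack=$ int E num  input=num int $  — match num
step 12: stack=$ int E  input=int $  — expand E → ε
step 13: stack=$ int  input=int $  — match int
Accept reached after 13 steps.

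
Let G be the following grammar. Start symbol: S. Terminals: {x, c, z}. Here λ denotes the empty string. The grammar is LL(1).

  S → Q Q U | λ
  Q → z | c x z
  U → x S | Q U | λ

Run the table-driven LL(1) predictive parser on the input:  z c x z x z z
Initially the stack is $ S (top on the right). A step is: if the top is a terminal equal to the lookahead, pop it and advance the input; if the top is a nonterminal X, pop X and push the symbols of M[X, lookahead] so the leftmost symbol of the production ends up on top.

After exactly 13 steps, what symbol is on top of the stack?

step 1: stack=$ S  input=z c x z x z z $  — expand S → Q Q U
step 2: stack=$ U Q Q  input=z c x z x z z $  — expand Q → z
step 3: stack=$ U Q z  input=z c x z x z z $  — match z
step 4: stack=$ U Q  input=c x z x z z $  — expand Q → c x z
step 5: stack=$ U z x c  input=c x z x z z $  — match c
step 6: stack=$ U z x  input=x z x z z $  — match x
step 7: stack=$ U z  input=z x z z $  — match z
step 8: stack=$ U  input=x z z $  — expand U → x S
step 9: stack=$ S x  input=x z z $  — match x
step 10: stack=$ S  input=z z $  — expand S → Q Q U
step 11: stack=$ U Q Q  input=z z $  — expand Q → z
step 12: stack=$ U Q z  input=z z $  — match z
step 13: stack=$ U Q  input=z $  — expand Q → z
Stack after step 13: $ U z (top = z).

z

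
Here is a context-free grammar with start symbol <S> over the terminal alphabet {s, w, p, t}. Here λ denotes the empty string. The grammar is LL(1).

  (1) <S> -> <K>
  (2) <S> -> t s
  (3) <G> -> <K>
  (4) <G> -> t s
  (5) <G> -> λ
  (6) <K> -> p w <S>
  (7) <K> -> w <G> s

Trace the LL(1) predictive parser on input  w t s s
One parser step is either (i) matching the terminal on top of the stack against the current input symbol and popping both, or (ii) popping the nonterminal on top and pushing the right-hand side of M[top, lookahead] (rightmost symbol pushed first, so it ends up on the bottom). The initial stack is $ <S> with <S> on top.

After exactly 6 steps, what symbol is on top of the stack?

s

step 1: stack=$ <S>  input=w t s s $  — expand <S> -> <K>
step 2: stack=$ <K>  input=w t s s $  — expand <K> -> w <G> s
step 3: stack=$ s <G> w  input=w t s s $  — match w
step 4: stack=$ s <G>  input=t s s $  — expand <G> -> t s
step 5: stack=$ s s t  input=t s s $  — match t
step 6: stack=$ s s  input=s s $  — match s
Stack after step 6: $ s (top = s).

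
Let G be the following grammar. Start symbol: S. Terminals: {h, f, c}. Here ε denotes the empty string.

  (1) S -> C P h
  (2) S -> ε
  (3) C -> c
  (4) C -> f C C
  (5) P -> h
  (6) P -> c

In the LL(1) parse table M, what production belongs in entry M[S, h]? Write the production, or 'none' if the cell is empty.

FIRST(C) = {c, f}
FIRST(P) = {c, h}
FIRST(S) = {ε, c, f}  (via C P h)
FOLLOW(S) includes $ since S is the start symbol.
FOLLOW(S): S appears on no right-hand side. Thus FOLLOW(S) = {$}.
For S -> C P h: FIRST(C P h) = {c, f}, so it goes in M[S, t] for t ∈ {c, f}.
For S -> ε: FIRST(ε) = {ε}, so it goes in M[S, t] for t ∈ {}; since ε ∈ FIRST, also for every t ∈ FOLLOW(S) = {$}.
None of these place a production in M[S, h].

none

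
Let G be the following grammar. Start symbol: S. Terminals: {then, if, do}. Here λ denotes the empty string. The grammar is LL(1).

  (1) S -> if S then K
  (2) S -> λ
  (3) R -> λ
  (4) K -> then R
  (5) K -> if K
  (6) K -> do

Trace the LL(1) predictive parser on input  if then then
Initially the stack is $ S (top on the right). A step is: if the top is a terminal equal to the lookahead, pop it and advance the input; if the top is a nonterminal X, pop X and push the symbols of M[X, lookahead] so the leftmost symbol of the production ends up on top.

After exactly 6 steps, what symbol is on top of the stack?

R

step 1: stack=$ S  input=if then then $  — expand S -> if S then K
step 2: stack=$ K then S if  input=if then then $  — match if
step 3: stack=$ K then S  input=then then $  — expand S -> λ
step 4: stack=$ K then  input=then then $  — match then
step 5: stack=$ K  input=then $  — expand K -> then R
step 6: stack=$ R then  input=then $  — match then
Stack after step 6: $ R (top = R).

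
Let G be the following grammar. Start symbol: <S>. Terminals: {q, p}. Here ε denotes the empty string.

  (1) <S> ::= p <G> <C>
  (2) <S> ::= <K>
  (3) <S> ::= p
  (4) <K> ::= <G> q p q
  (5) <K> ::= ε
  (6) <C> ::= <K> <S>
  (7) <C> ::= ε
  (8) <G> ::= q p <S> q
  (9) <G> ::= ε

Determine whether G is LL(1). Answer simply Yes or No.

FIRST(<S>) = {ε, p, q}
FIRST(<K>) = {ε, q}
FIRST(<C>) = {ε, p, q}
FIRST(<G>) = {ε, q}
FOLLOW(<S>) = {$, q}
FOLLOW(<K>) = {$, p, q}
FOLLOW(<C>) = {$, q}
FOLLOW(<G>) = {$, p, q}
Cell M[<C>, $] receives both <C> ::= <K> <S> and <C> ::= ε — the grammar is not LL(1).

No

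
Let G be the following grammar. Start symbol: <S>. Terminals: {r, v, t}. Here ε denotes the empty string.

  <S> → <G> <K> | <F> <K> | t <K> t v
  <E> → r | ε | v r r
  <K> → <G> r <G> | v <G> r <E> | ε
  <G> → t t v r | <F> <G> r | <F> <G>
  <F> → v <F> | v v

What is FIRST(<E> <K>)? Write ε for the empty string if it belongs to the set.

{ε, r, t, v}

FIRST(<E>): from <E>→r we get {r}; from <E>→ε we get {ε}; from <E>→v r r we get {v}. So FIRST(<E>) = {ε, r, v}.
FIRST(<F>): from <F>→v <F> we get {v}; from <F>→v v we get {v}. So FIRST(<F>) = {v}.
FIRST(<G>): from <G>→t t v r we get {t}; from <G>→<F> <G> r we get {v}; from <G>→<F> <G> we get {v}. So FIRST(<G>) = {t, v}.
FIRST(<S>): from <S>→<G> <K> we get {t, v}; from <S>→<F> <K> we get {v}; from <S>→t <K> t v we get {t}. So FIRST(<S>) = {t, v}.
FIRST(<K>): from <K>→<G> r <G> we get {t, v}; from <K>→v <G> r <E> we get {v}; from <K>→ε we get {ε}. So FIRST(<K>) = {ε, t, v}.
FIRST(<E> <K>): take FIRST of each symbol in turn, carrying on past any symbol whose FIRST contains ε; result {ε, r, t, v}.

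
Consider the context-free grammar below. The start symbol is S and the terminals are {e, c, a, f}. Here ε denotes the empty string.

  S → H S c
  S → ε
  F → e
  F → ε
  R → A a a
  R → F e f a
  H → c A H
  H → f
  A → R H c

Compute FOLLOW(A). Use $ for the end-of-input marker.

FIRST(F) = {ε, e}
FIRST(H) = {c, f}
FIRST(S) = {ε, c, f}  (via H S c)
FIRST(R) = {e}  (via A a a, F e f a)
FIRST(A) = {e}  (via R H c)
FOLLOW(S) includes $ since S is the start symbol.
FOLLOW(S): in S→H S c, S is followed by c with FIRST {c}. Thus FOLLOW(S) = {$, c}.
FOLLOW(F): in R→F e f a, F is followed by e f a with FIRST {e}. Thus FOLLOW(F) = {e}.
FOLLOW(R): in A→R H c, R is followed by H c with FIRST {c, f}. Thus FOLLOW(R) = {c, f}.
FOLLOW(H): in S→H S c, H is followed by S c with FIRST {c, f}; in H→c A H, the suffix after H is empty (adds nothing new); in A→R H c, H is followed by c with FIRST {c}. Thus FOLLOW(H) = {c, f}.
FOLLOW(A): in R→A a a, A is followed by a a with FIRST {a}; in H→c A H, A is followed by H with FIRST {c, f}. Thus FOLLOW(A) = {a, c, f}.

{a, c, f}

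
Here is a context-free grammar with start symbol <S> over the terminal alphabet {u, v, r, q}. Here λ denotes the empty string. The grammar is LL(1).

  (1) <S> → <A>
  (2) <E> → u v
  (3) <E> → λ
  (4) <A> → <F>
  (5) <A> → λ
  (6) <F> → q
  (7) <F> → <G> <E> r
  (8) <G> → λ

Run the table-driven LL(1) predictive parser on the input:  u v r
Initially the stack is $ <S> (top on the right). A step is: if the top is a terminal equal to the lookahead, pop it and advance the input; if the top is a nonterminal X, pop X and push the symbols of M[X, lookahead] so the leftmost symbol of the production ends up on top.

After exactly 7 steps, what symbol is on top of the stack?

     Stack        Input    Action
  1  $ <S>        u v r $  expand <S> → <A>
  2  $ <A>        u v r $  expand <A> → <F>
  3  $ <F>        u v r $  expand <F> → <G> <E> r
  4  $ r <E> <G>  u v r $  expand <G> → λ
  5  $ r <E>      u v r $  expand <E> → u v
  6  $ r v u      u v r $  match u
  7  $ r v        v r $    match v
Stack after step 7: $ r (top = r).

r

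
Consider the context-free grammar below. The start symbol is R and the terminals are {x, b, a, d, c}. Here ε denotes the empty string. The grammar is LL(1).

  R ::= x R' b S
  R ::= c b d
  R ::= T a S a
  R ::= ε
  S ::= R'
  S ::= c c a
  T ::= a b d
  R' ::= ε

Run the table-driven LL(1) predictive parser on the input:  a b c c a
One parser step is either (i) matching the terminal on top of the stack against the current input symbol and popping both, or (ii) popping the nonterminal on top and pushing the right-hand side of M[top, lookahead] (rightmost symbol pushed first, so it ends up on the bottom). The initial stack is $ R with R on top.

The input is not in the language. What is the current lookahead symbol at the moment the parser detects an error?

c

step 1: stack=$ R  input=a b c c a $  — expand R ::= T a S a
step 2: stack=$ a S a T  input=a b c c a $  — expand T ::= a b d
step 3: stack=$ a S a d b a  input=a b c c a $  — match a
step 4: stack=$ a S a d b  input=b c c a $  — match b
step 5: stack=$ a S a d  input=c c a $  — error: top is terminal d but lookahead is c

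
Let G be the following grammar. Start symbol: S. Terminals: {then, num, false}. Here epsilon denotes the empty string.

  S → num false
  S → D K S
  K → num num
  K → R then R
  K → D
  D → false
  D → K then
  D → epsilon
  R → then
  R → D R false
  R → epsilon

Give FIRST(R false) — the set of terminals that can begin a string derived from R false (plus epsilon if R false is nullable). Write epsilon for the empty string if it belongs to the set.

{false, num, then}

FIRST(S) = {false, num, then}  (via D K S)
FIRST(K) = {epsilon, false, num, then}  (via R then R, D)
FIRST(D) = {epsilon, false, num, then}  (via K then)
FIRST(R) = {epsilon, false, num, then}  (via D R false)
FIRST(R false): take FIRST of each symbol in turn, carrying on past any symbol whose FIRST contains epsilon; result {false, num, then}.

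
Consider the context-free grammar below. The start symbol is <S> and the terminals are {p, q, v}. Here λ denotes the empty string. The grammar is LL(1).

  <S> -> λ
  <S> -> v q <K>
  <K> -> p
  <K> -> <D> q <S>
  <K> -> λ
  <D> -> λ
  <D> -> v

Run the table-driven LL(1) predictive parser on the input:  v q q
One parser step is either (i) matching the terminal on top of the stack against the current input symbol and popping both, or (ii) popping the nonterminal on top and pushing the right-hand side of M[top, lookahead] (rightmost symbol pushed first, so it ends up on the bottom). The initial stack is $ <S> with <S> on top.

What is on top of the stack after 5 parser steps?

q

     Stack        Input    Action
  1  $ <S>        v q q $  expand <S> -> v q <K>
  2  $ <K> q v    v q q $  match v
  3  $ <K> q      q q $    match q
  4  $ <K>        q $      expand <K> -> <D> q <S>
  5  $ <S> q <D>  q $      expand <D> -> λ
Stack after step 5: $ <S> q (top = q).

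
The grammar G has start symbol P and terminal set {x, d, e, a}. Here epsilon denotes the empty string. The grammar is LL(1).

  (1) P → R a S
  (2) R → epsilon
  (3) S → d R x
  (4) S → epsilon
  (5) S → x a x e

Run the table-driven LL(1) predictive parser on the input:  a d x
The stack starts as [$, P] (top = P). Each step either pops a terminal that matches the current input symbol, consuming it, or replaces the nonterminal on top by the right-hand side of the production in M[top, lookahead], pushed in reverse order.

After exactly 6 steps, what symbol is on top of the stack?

x

     Stack    Input    Action
  1  $ P      a d x $  expand P → R a S
  2  $ S a R  a d x $  expand R → epsilon
  3  $ S a    a d x $  match a
  4  $ S      d x $    expand S → d R x
  5  $ x R d  d x $    match d
  6  $ x R    x $      expand R → epsilon
Stack after step 6: $ x (top = x).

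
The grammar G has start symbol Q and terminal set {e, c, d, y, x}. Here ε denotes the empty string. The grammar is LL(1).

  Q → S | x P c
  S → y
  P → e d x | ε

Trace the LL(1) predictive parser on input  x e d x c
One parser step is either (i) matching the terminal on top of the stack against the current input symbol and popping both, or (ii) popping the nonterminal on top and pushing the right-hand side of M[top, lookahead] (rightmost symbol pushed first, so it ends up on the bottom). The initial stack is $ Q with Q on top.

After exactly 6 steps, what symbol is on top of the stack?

step 1: stack=$ Q  input=x e d x c $  — expand Q → x P c
step 2: stack=$ c P x  input=x e d x c $  — match x
step 3: stack=$ c P  input=e d x c $  — expand P → e d x
step 4: stack=$ c x d e  input=e d x c $  — match e
step 5: stack=$ c x d  input=d x c $  — match d
step 6: stack=$ c x  input=x c $  — match x
Stack after step 6: $ c (top = c).

c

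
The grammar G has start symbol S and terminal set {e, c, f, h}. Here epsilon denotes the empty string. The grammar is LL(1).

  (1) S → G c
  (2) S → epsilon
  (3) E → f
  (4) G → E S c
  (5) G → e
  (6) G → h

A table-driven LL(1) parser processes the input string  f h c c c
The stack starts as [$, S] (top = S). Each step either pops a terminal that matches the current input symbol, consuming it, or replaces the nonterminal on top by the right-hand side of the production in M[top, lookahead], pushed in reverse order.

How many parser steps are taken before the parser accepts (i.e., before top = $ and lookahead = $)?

step 1: stack=$ S  input=f h c c c $  — expand S → G c
step 2: stack=$ c G  input=f h c c c $  — expand G → E S c
step 3: stack=$ c c S E  input=f h c c c $  — expand E → f
step 4: stack=$ c c S f  input=f h c c c $  — match f
step 5: stack=$ c c S  input=h c c c $  — expand S → G c
step 6: stack=$ c c c G  input=h c c c $  — expand G → h
step 7: stack=$ c c c h  input=h c c c $  — match h
step 8: stack=$ c c c  input=c c c $  — match c
step 9: stack=$ c c  input=c c $  — match c
step 10: stack=$ c  input=c $  — match c
Accept reached after 10 steps.

10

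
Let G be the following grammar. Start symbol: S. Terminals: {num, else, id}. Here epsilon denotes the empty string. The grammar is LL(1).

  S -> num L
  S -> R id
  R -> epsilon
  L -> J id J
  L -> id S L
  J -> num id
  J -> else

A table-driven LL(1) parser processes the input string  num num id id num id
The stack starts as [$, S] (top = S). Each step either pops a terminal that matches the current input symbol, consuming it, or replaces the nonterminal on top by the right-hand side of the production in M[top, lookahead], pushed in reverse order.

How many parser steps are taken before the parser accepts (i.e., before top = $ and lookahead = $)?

step 1: stack=$ S  input=num num id id num id $  — expand S -> num L
step 2: stack=$ L num  input=num num id id num id $  — match num
step 3: stack=$ L  input=num id id num id $  — expand L -> J id J
step 4: stack=$ J id J  input=num id id num id $  — expand J -> num id
step 5: stack=$ J id id num  input=num id id num id $  — match num
step 6: stack=$ J id id  input=id id num id $  — match id
step 7: stack=$ J id  input=id num id $  — match id
step 8: stack=$ J  input=num id $  — expand J -> num id
step 9: stack=$ id num  input=num id $  — match num
step 10: stack=$ id  input=id $  — match id
Accept reached after 10 steps.

10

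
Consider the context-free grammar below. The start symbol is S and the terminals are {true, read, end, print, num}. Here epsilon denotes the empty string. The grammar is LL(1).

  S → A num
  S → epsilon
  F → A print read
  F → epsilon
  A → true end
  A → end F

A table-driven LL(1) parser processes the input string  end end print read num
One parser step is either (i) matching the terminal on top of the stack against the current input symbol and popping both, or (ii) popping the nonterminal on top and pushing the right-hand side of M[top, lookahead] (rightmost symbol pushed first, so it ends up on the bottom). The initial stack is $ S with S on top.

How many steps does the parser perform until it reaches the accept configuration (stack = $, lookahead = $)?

10

step 1: stack=$ S  input=end end print read num $  — expand S → A num
step 2: stack=$ num A  input=end end print read num $  — expand A → end F
step 3: stack=$ num F end  input=end end print read num $  — match end
step 4: stack=$ num F  input=end print read num $  — expand F → A print read
step 5: stack=$ num read print A  input=end print read num $  — expand A → end F
step 6: stack=$ num read print F end  input=end print read num $  — match end
step 7: stack=$ num read print F  input=print read num $  — expand F → epsilon
step 8: stack=$ num read print  input=print read num $  — match print
step 9: stack=$ num read  input=read num $  — match read
step 10: stack=$ num  input=num $  — match num
Accept reached after 10 steps.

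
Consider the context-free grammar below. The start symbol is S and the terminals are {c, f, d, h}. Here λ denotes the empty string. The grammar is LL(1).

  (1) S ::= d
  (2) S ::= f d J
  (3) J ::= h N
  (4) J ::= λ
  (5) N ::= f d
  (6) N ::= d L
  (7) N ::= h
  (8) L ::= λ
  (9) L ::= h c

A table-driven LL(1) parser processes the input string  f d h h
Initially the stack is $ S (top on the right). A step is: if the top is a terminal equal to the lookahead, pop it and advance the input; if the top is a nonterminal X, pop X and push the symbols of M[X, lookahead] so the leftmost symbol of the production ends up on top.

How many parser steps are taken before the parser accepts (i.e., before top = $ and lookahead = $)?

     Stack    Input      Action
  1  $ S      f d h h $  expand S ::= f d J
  2  $ J d f  f d h h $  match f
  3  $ J d    d h h $    match d
  4  $ J      h h $      expand J ::= h N
  5  $ N h    h h $      match h
  6  $ N      h $        expand N ::= h
  7  $ h      h $        match h
Accept reached after 7 steps.

7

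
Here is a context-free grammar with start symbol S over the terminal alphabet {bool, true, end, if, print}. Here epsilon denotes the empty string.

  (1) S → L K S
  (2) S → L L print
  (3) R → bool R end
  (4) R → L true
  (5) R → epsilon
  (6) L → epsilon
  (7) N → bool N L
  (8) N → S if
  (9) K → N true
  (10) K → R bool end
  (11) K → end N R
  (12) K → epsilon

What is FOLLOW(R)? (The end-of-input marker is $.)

FIRST(L) = {epsilon}
FIRST(R) = {epsilon, bool, true}  (via L true)
FIRST(S) = {bool, end, print, true}  (via L K S, L L print)
FIRST(N) = {bool, end, print, true}  (via S if)
FIRST(K) = {epsilon, bool, end, print, true}  (via N true, R bool end)
FOLLOW(S) includes $ since S is the start symbol.
FOLLOW(S): in S→L K S, the suffix after S is empty (adds nothing new); in N→S if, S is followed by if with FIRST {if}. Thus FOLLOW(S) = {$, if}.
FOLLOW(K): in S→L K S, K is followed by S with FIRST {bool, end, print, true}. Thus FOLLOW(K) = {bool, end, print, true}.
FOLLOW(R): in R→bool R end, R is followed by end with FIRST {end}; in K→R bool end, R is followed by bool end with FIRST {bool}; in K→end N R, the suffix after R is empty, so FOLLOW(R) ⊇ FOLLOW(K) = {bool, end, print, true}. Thus FOLLOW(R) = {bool, end, print, true}.
FOLLOW(N): in N→bool N L, N is followed by L with FIRST {epsilon}; in N→bool N L, the suffix after N is nullable (adds nothing new); in K→N true, N is followed by true with FIRST {true}; in K→end N R, N is followed by R with FIRST {epsilon, bool, true}; in K→end N R, the suffix after N is nullable, so FOLLOW(N) ⊇ FOLLOW(K) = {bool, end, print, true}. Thus FOLLOW(N) = {bool, end, print, true}.
FOLLOW(L): in S→L K S, L is followed by K S with FIRST {bool, end, print, true}; in S→L L print (occurrence 1), L is followed by L print with FIRST {print}; in S→L L print (occurrence 2), L is followed by print with FIRST {print}; in R→L true, L is followed by true with FIRST {true}; in N→bool N L, the suffix after L is empty, so FOLLOW(L) ⊇ FOLLOW(N) = {bool, end, print, true}. Thus FOLLOW(L) = {bool, end, print, true}.

{bool, end, print, true}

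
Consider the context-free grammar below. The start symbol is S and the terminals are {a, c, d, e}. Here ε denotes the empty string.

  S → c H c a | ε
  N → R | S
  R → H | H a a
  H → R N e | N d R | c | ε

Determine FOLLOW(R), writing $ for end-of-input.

{a, c, d, e}

FIRST(S) = {ε, c}
FIRST(N) = {ε, a, c, d, e}  (via R, S)
FIRST(R) = {ε, a, c, d, e}  (via H, H a a)
FIRST(H) = {ε, a, c, d, e}  (via R N e, N d R)
FOLLOW(S) includes $ since S is the start symbol.
FOLLOW(N): in H→R N e, N is followed by e with FIRST {e}; in H→N d R, N is followed by d R with FIRST {d}. Thus FOLLOW(N) = {d, e}.
FOLLOW(S): in N→S, the suffix after S is empty, so FOLLOW(S) ⊇ FOLLOW(N) = {d, e}. Thus FOLLOW(S) = {$, d, e}.
FOLLOW(R): in N→R, the suffix after R is empty, so FOLLOW(R) ⊇ FOLLOW(N) = {d, e}; in H→R N e, R is followed by N e with FIRST {a, c, d, e}; in H→N d R, the suffix after R is empty, so FOLLOW(R) ⊇ FOLLOW(H) = {a, c, d, e}. Thus FOLLOW(R) = {a, c, d, e}.
FOLLOW(H): in S→c H c a, H is followed by c a with FIRST {c}; in R→H, the suffix after H is empty, so FOLLOW(H) ⊇ FOLLOW(R) = {a, c, d, e}; in R→H a a, H is followed by a a with FIRST {a}. Thus FOLLOW(H) = {a, c, d, e}.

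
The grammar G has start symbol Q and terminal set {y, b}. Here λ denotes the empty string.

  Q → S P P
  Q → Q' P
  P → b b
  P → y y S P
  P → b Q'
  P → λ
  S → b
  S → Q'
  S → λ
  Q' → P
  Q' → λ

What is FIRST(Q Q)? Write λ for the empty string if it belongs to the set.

{λ, b, y}

FIRST(P): from P→b b we get {b}; from P→y y S P we get {y}; from P→b Q' we get {b}; from P→λ we get {λ}. So FIRST(P) = {λ, b, y}.
FIRST(Q'): from Q'→P we get {λ, b, y}; from Q'→λ we get {λ}. So FIRST(Q') = {λ, b, y}.
FIRST(S): from S→b we get {b}; from S→Q' we get {λ, b, y}; from S→λ we get {λ}. So FIRST(S) = {λ, b, y}.
FIRST(Q): from Q→S P P we get {λ, b, y}; from Q→Q' P we get {λ, b, y}. So FIRST(Q) = {λ, b, y}.
FIRST(Q Q): take FIRST of each symbol in turn, carrying on past any symbol whose FIRST contains λ; result {λ, b, y}.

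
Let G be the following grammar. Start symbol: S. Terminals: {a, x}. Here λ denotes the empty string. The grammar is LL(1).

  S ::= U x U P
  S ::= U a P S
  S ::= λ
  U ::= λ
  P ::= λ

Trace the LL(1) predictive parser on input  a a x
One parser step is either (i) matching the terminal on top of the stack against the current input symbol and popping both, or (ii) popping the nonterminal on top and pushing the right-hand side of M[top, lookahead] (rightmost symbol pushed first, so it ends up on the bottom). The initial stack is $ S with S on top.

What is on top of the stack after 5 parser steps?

     Stack      Input    Action
  1  $ S        a a x $  expand S ::= U a P S
  2  $ S P a U  a a x $  expand U ::= λ
  3  $ S P a    a a x $  match a
  4  $ S P      a x $    expand P ::= λ
  5  $ S        a x $    expand S ::= U a P S
Stack after step 5: $ S P a U (top = U).

U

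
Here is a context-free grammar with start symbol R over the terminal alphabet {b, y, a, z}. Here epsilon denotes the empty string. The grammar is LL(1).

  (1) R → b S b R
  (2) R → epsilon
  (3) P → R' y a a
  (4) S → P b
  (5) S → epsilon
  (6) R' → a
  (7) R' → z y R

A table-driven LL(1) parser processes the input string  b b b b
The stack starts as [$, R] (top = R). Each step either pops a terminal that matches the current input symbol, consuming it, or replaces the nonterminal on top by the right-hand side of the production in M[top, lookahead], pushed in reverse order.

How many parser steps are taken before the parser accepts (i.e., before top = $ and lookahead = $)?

     Stack      Input      Action
  1  $ R        b b b b $  expand R → b S b R
  2  $ R b S b  b b b b $  match b
  3  $ R b S    b b b $    expand S → epsilon
  4  $ R b      b b b $    match b
  5  $ R        b b $      expand R → b S b R
  6  $ R b S b  b b $      match b
  7  $ R b S    b $        expand S → epsilon
  8  $ R b      b $        match b
  9  $ R        $          expand R → epsilon
Accept reached after 9 steps.

9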